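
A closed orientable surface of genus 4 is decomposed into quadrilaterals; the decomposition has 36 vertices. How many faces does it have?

42

χ = 2 − 2·4 = -6, and every face is a square so 4F = 2E.
V − E + F = -6 with E = 4F/2 gives 36 − (4/2 − 1)·F = -6, so F = 42 and E = 84.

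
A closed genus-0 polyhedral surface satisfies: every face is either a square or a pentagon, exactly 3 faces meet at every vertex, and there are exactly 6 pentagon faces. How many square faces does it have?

Let x be the number of squares; then F = 6 + x.
Edge–face incidences: 2E = 5·6 + 4·x = 30 + 4x.
Every vertex has degree 3, so 3V = 2E.
Euler: V − E + F = 2 ⇒ (2E)/3 − E + (6 + x) = 2.
Multiply by 6: 2·(2E) − 3·(2E) + 6·(6 + x) = 12, i.e. 36 + 6x − (30 + 4x) = 12.
Collecting terms: 2x + 6 = 12, so 2x = 6, so x = 3.
Then 2E = 30 + 4·3 = 42, so E = 21, V = 2E/3 = 14, F = 6 + 3 = 9.

3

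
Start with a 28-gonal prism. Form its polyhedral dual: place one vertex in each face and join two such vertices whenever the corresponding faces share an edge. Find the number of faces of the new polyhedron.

56

The base solid has V = 56, E = 84, F = 30.
The dual swaps V and F and preserves E: V′ = F = 30, E′ = E = 84, F′ = V = 56.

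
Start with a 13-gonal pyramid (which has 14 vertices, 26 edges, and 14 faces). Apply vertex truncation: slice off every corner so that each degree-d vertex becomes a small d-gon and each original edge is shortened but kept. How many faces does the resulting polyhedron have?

28

Truncation replaces each original edge-end by a new vertex, so V′ = 2E = 52.
Each original edge survives, and each old vertex of degree d contributes d new edges; summing degrees gives Σd = 2E, so E′ = E + 2E = 3E = 78.
Each original face survives and each original vertex becomes one new face: F′ = F + V = 28.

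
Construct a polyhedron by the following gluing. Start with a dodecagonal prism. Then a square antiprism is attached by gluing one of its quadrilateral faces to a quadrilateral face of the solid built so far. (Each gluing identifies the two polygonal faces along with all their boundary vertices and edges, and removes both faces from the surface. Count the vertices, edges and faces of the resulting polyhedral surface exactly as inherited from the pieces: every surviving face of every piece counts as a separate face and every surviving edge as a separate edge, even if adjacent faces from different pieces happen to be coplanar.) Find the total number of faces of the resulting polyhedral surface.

A dodecagonal prism: V=24, E=36, F=14.
Attach a square antiprism (V=8, E=16, F=10) along a 4-gon: merge 4 vertices and 4 edges, delete both glued faces → V=28, E=48, F=22.
Check: V − E + F = 28 − 48 + 22 = 2.

22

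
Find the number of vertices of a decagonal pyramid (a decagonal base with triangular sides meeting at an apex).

A pyramid on an n-gon base has one n-gon and n triangles: V = 10 + 1 = 11, E = 2·10 = 20, F = 10 + 1 = 11.

11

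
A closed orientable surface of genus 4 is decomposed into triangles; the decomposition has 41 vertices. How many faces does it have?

χ = 2 − 2·4 = -6, and every face is a triangle so 3F = 2E.
V − E + F = -6 with E = 3F/2 gives 41 − (3/2 − 1)·F = -6, so F = 94 and E = 141.

94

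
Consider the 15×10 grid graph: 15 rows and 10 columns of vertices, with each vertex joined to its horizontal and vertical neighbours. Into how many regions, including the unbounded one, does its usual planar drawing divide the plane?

The grid has V = 15·10 = 150 vertices and E = 15·9 + 10·14 = 275 edges.
F = 2 − V + E = 2 − 150 + 275 = 127.

127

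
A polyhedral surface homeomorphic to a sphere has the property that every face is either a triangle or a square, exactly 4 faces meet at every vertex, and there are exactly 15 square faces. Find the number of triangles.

8

Let x be the number of triangles; then F = 15 + x.
Edge–face incidences: 2E = 4·15 + 3·x = 60 + 3x.
Every vertex has degree 4, so 4V = 2E.
Euler: V − E + F = 2 ⇒ (2E)/4 − E + (15 + x) = 2.
Multiply by 8: 2·(2E) − 4·(2E) + 8·(15 + x) = 16, i.e. 120 + 8x − 2·(60 + 3x) = 16.
Collecting terms: 2x = 16, so x = 8.
Then 2E = 60 + 3·8 = 84, so E = 42, V = 2E/4 = 21, F = 15 + 8 = 23.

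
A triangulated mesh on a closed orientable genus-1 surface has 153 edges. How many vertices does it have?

51

χ = 2 − 2·1 = 0, and every face is a triangle so 3F = 2E.
F = 2E/3 = 102. Then V = 0 + E − F = 0 + 153 − 102 = 51.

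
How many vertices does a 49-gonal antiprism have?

98

An antiprism on an n-gon has two n-gon caps and 2n triangles: V = 2·49 = 98, E = 4·49 = 196, F = 2·49 + 2 = 100.
Check: V − E + F = 98 − 196 + 100 = 2.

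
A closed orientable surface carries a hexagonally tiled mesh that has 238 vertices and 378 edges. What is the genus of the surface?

Every face is a hexagon and each edge borders two faces, so 6F = 2·378, giving F = 126.
χ = V − E + F = 238 − 378 + 126 = -14.
For a closed orientable surface χ = 2 − 2g, so g = (2 − (-14))/2 = 8.

8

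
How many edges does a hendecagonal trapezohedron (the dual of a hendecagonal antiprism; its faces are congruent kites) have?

The n-trapezohedron (dual of the n-antiprism) has V = 2·11 + 2 = 24, E = 4·11 = 44, F = 2·11 = 22.

44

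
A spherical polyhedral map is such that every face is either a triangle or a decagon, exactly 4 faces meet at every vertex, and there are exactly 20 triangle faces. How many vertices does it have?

20

Let x be the number of decagons; then F = 20 + x.
Edge–face incidences: 2E = 3·20 + 10·x = 60 + 10x.
Every vertex has degree 4, so 4V = 2E.
Euler: V − E + F = 2 ⇒ (2E)/4 − E + (20 + x) = 2.
Multiply by 8: 2·(2E) − 4·(2E) + 8·(20 + x) = 16, i.e. 160 + 8x − 2·(60 + 10x) = 16.
Collecting terms: −12x + 40 = 16, so −12x = −24, so x = 2.
Then 2E = 60 + 10·2 = 80, so E = 40, V = 2E/4 = 20, F = 20 + 2 = 22.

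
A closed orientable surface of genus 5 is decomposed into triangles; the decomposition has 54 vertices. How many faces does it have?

124

χ = 2 − 2·5 = -8, and every face is a triangle so 3F = 2E.
V − E + F = -8 with E = 3F/2 gives 54 − (3/2 − 1)·F = -8, so F = 124 and E = 186.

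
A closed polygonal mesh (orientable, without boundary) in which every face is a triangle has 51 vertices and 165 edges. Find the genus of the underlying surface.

Every face is a triangle and each edge borders two faces, so 3F = 2·165, giving F = 110.
χ = V − E + F = 51 − 165 + 110 = -4.
For a closed orientable surface χ = 2 − 2g, so g = (2 − (-4))/2 = 3.

3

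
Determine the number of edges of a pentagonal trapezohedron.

The n-trapezohedron (dual of the n-antiprism) has V = 2·5 + 2 = 12, E = 4·5 = 20, F = 2·5 = 10.
Check: V − E + F = 12 − 20 + 10 = 2.

20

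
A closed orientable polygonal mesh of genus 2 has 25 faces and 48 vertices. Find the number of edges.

75

For a closed orientable surface of genus 2, χ = 2 − 2·2 = -2.
E = V + F − (-2) = 48 + 25 − (-2) = 75.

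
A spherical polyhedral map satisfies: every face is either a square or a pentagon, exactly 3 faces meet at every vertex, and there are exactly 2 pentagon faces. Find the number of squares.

5

Let x be the number of squares; then F = 2 + x.
Edge–face incidences: 2E = 5·2 + 4·x = 10 + 4x.
Every vertex has degree 3, so 3V = 2E.
Euler: V − E + F = 2 ⇒ (2E)/3 − E + (2 + x) = 2.
Multiply by 6: 2·(2E) − 3·(2E) + 6·(2 + x) = 12, i.e. 12 + 6x − (10 + 4x) = 12.
Collecting terms: 2x + 2 = 12, so 2x = 10, so x = 5.
Then 2E = 10 + 4·5 = 30, so E = 15, V = 2E/3 = 10, F = 2 + 5 = 7.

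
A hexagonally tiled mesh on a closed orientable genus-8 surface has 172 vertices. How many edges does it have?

279

χ = 2 − 2·8 = -14, and every face is a hexagon so 6F = 2E.
V − E + F = -14 with E = 6F/2 gives 172 − (6/2 − 1)·F = -14, so F = 93 and E = 279.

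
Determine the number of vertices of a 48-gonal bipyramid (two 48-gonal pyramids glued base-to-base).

A bipyramid over an n-gon has 2n triangular faces and n + 2 vertices: V = 48 + 2 = 50, E = 3·48 = 144, F = 2·48 = 96.

50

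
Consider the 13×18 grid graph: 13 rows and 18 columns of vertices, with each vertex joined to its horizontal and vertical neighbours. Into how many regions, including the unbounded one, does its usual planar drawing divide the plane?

The grid has V = 13·18 = 234 vertices and E = 13·17 + 18·12 = 437 edges.
F = 2 − V + E = 2 − 234 + 437 = 205.

205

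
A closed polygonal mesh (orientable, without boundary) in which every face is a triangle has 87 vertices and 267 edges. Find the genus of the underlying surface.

Every face is a triangle and each edge borders two faces, so 3F = 2·267, giving F = 178.
χ = V − E + F = 87 − 267 + 178 = -2.
For a closed orientable surface χ = 2 − 2g, so g = (2 − (-2))/2 = 2.

2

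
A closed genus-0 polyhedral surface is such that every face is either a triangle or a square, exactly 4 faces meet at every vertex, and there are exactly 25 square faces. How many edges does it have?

Let x be the number of triangles; then F = 25 + x.
Edge–face incidences: 2E = 4·25 + 3·x = 100 + 3x.
Every vertex has degree 4, so 4V = 2E.
Euler: V − E + F = 2 ⇒ (2E)/4 − E + (25 + x) = 2.
Multiply by 8: 2·(2E) − 4·(2E) + 8·(25 + x) = 16, i.e. 200 + 8x − 2·(100 + 3x) = 16.
Collecting terms: 2x = 16, so x = 8.
Then 2E = 100 + 3·8 = 124, so E = 62, V = 2E/4 = 31, F = 25 + 8 = 33.

62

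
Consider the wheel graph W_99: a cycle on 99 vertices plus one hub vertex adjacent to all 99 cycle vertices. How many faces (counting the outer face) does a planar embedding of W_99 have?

W_99 has V = 99 + 1 = 100 vertices and E = 2·99 = 198 edges.
By Euler's formula F = 2 − V + E = 2 − 100 + 198 = 100.

100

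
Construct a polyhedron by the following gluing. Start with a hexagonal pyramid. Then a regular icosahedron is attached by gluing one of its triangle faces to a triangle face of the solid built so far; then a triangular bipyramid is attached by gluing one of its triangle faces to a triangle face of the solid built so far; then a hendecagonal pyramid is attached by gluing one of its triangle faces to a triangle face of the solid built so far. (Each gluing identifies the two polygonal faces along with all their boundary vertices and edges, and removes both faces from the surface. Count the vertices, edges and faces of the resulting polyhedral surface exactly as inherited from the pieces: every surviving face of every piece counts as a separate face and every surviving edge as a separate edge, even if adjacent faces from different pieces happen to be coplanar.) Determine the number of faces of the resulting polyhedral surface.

39

A hexagonal pyramid: V=7, E=12, F=7.
Attach a regular icosahedron (V=12, E=30, F=20) along a 3-gon: merge 3 vertices and 3 edges, delete both glued faces → V=16, E=39, F=25.
Attach a triangular bipyramid (V=5, E=9, F=6) along a 3-gon: merge 3 vertices and 3 edges, delete both glued faces → V=18, E=45, F=29.
Attach a hendecagonal pyramid (V=12, E=22, F=12) along a 3-gon: merge 3 vertices and 3 edges, delete both glued faces → V=27, E=64, F=39.
Check: V − E + F = 27 − 64 + 39 = 2.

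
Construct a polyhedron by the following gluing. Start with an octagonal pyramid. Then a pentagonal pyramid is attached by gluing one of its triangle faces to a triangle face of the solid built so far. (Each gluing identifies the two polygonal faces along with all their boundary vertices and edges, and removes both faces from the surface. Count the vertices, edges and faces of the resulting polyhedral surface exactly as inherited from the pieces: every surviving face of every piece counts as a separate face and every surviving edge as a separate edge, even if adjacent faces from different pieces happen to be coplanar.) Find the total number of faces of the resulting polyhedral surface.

13

An octagonal pyramid: V=9, E=16, F=9.
Attach a pentagonal pyramid (V=6, E=10, F=6) along a 3-gon: merge 3 vertices and 3 edges, delete both glued faces → V=12, E=23, F=13.
Check: V − E + F = 12 − 23 + 13 = 2.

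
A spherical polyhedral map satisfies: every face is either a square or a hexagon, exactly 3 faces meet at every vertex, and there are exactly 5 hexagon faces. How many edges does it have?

27

Let x be the number of squares; then F = 5 + x.
Edge–face incidences: 2E = 6·5 + 4·x = 30 + 4x.
Every vertex has degree 3, so 3V = 2E.
Euler: V − E + F = 2 ⇒ (2E)/3 − E + (5 + x) = 2.
Multiply by 6: 2·(2E) − 3·(2E) + 6·(5 + x) = 12, i.e. 30 + 6x − (30 + 4x) = 12.
Collecting terms: 2x = 12, so x = 6.
Then 2E = 30 + 4·6 = 54, so E = 27, V = 2E/3 = 18, F = 5 + 6 = 11.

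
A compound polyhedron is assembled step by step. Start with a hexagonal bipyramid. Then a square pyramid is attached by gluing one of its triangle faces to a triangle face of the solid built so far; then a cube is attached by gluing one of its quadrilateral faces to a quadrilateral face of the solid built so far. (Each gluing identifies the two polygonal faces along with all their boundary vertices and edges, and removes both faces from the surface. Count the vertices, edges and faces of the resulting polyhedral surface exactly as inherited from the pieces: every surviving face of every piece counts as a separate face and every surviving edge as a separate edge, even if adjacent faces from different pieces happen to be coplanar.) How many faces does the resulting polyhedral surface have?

19

A hexagonal bipyramid: V=8, E=18, F=12.
Attach a square pyramid (V=5, E=8, F=5) along a 3-gon: merge 3 vertices and 3 edges, delete both glued faces → V=10, E=23, F=15.
Attach a cube (V=8, E=12, F=6) along a 4-gon: merge 4 vertices and 4 edges, delete both glued faces → V=14, E=31, F=19.
Check: V − E + F = 14 − 31 + 19 = 2.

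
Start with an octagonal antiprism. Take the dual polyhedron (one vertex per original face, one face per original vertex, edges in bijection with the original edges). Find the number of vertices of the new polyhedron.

18

The base solid has V = 16, E = 32, F = 18.
The dual swaps V and F and preserves E: V′ = F = 18, E′ = E = 32, F′ = V = 16.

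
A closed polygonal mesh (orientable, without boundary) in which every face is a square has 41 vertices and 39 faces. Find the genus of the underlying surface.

Every face is a square, so 2E = 4·39 = 156, giving E = 78.
χ = V − E + F = 41 − 78 + 39 = 2.
For a closed orientable surface χ = 2 − 2g, so g = (2 − (2))/2 = 0.

0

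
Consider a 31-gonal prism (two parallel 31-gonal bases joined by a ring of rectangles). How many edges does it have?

93

A prism on an n-gon has two n-gon bases and n rectangular sides: V = 2·31 = 62, E = 3·31 = 93, F = 31 + 2 = 33.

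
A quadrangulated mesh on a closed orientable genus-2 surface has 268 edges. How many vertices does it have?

χ = 2 − 2·2 = -2, and every face is a square so 4F = 2E.
F = 2E/4 = 134. Then V = -2 + E − F = -2 + 268 − 134 = 132.

132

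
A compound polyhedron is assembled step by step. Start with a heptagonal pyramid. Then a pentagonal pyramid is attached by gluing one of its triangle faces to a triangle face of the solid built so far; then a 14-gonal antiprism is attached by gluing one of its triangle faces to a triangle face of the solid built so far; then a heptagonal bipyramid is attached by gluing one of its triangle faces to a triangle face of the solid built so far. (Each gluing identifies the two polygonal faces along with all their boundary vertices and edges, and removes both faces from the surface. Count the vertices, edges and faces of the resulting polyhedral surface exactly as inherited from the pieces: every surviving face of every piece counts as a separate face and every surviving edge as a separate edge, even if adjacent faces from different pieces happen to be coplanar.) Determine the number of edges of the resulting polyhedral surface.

92

A heptagonal pyramid: V=8, E=14, F=8.
Attach a pentagonal pyramid (V=6, E=10, F=6) along a 3-gon: merge 3 vertices and 3 edges, delete both glued faces → V=11, E=21, F=12.
Attach a 14-gonal antiprism (V=28, E=56, F=30) along a 3-gon: merge 3 vertices and 3 edges, delete both glued faces → V=36, E=74, F=40.
Attach a heptagonal bipyramid (V=9, E=21, F=14) along a 3-gon: merge 3 vertices and 3 edges, delete both glued faces → V=42, E=92, F=52.
Check: V − E + F = 42 − 92 + 52 = 2.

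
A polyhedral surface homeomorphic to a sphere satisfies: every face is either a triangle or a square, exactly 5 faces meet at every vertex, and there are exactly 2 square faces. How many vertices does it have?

Let x be the number of triangles; then F = 2 + x.
Edge–face incidences: 2E = 4·2 + 3·x = 8 + 3x.
Every vertex has degree 5, so 5V = 2E.
Euler: V − E + F = 2 ⇒ (2E)/5 − E + (2 + x) = 2.
Multiply by 10: 2·(2E) − 5·(2E) + 10·(2 + x) = 20, i.e. 20 + 10x − 3·(8 + 3x) = 20.
Collecting terms: x − 4 = 20, so x = 24.
Then 2E = 8 + 3·24 = 80, so E = 40, V = 2E/5 = 16, F = 2 + 24 = 26.

16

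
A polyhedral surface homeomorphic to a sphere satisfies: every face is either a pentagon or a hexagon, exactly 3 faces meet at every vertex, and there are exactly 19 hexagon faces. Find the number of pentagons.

Let x be the number of pentagons; then F = 19 + x.
Edge–face incidences: 2E = 6·19 + 5·x = 114 + 5x.
Every vertex has degree 3, so 3V = 2E.
Euler: V − E + F = 2 ⇒ (2E)/3 − E + (19 + x) = 2.
Multiply by 6: 2·(2E) − 3·(2E) + 6·(19 + x) = 12, i.e. 114 + 6x − (114 + 5x) = 12.
Collecting terms: x = 12.
Then 2E = 114 + 5·12 = 174, so E = 87, V = 2E/3 = 58, F = 19 + 12 = 31.

12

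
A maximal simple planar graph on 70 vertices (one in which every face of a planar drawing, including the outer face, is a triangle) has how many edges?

204

In a plane triangulation 3F = 2E and V − E + F = 2, so E = 3V − 6 = 3·70 − 6 = 204.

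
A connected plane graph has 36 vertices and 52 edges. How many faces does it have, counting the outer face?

18

Euler's formula for a connected plane graph: V − E + F = 2, so F = 2 − 36 + 52 = 18.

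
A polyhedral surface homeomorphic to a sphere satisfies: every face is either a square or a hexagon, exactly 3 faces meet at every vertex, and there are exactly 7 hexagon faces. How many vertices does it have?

Let x be the number of squares; then F = 7 + x.
Edge–face incidences: 2E = 6·7 + 4·x = 42 + 4x.
Every vertex has degree 3, so 3V = 2E.
Euler: V − E + F = 2 ⇒ (2E)/3 − E + (7 + x) = 2.
Multiply by 6: 2·(2E) − 3·(2E) + 6·(7 + x) = 12, i.e. 42 + 6x − (42 + 4x) = 12.
Collecting terms: 2x = 12, so x = 6.
Then 2E = 42 + 4·6 = 66, so E = 33, V = 2E/3 = 22, F = 7 + 6 = 13.

22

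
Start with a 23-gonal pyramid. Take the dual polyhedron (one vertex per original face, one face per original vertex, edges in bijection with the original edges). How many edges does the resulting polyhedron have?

The base solid has V = 24, E = 46, F = 24.
The dual swaps V and F and preserves E: V′ = F = 24, E′ = E = 46, F′ = V = 24.

46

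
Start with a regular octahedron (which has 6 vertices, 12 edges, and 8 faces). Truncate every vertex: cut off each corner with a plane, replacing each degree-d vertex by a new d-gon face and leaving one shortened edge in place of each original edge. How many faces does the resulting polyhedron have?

14

Truncation replaces each original edge-end by a new vertex, so V′ = 2E = 24.
Each original edge survives, and each old vertex of degree d contributes d new edges; summing degrees gives Σd = 2E, so E′ = E + 2E = 3E = 36.
Each original face survives and each original vertex becomes one new face: F′ = F + V = 14.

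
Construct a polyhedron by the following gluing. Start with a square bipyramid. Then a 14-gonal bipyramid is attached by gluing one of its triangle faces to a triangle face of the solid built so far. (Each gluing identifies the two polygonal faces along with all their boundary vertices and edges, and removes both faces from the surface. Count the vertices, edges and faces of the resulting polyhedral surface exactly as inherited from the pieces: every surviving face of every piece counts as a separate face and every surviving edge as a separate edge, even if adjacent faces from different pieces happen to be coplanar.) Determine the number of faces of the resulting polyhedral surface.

A square bipyramid: V=6, E=12, F=8.
Attach a 14-gonal bipyramid (V=16, E=42, F=28) along a 3-gon: merge 3 vertices and 3 edges, delete both glued faces → V=19, E=51, F=34.
Check: V − E + F = 19 − 51 + 34 = 2.

34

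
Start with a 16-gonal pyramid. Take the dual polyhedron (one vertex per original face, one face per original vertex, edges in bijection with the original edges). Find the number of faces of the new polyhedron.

17

The base solid has V = 17, E = 32, F = 17.
The dual swaps V and F and preserves E: V′ = F = 17, E′ = E = 32, F′ = V = 17.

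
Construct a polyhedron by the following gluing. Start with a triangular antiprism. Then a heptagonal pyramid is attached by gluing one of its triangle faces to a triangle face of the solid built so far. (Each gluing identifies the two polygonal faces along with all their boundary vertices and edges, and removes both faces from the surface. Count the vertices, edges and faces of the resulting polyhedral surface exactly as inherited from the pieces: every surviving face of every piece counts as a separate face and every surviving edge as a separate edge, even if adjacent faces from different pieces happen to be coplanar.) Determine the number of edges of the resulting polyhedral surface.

A triangular antiprism: V=6, E=12, F=8.
Attach a heptagonal pyramid (V=8, E=14, F=8) along a 3-gon: merge 3 vertices and 3 edges, delete both glued faces → V=11, E=23, F=14.
Check: V − E + F = 11 − 23 + 14 = 2.

23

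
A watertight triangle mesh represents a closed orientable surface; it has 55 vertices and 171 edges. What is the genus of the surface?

2

Every face is a triangle and each edge borders two faces, so 3F = 2·171, giving F = 114.
χ = V − E + F = 55 − 171 + 114 = -2.
For a closed orientable surface χ = 2 − 2g, so g = (2 − (-2))/2 = 2.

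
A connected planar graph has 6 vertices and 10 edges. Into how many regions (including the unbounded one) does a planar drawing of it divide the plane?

6

Euler's formula for a connected plane graph: V − E + F = 2, so F = 2 − 6 + 10 = 6.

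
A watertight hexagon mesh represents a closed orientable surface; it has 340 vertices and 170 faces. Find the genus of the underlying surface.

1

Every face is a hexagon, so 2E = 6·170 = 1020, giving E = 510.
χ = V − E + F = 340 − 510 + 170 = 0.
For a closed orientable surface χ = 2 − 2g, so g = (2 − (0))/2 = 1.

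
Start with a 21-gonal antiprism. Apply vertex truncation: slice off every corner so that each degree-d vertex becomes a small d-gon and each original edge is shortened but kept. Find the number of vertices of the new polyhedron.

168

The base solid has V = 42, E = 84, F = 44.
Truncation replaces each original edge-end by a new vertex, so V′ = 2E = 168.
Each original edge survives, and each old vertex of degree d contributes d new edges; summing degrees gives Σd = 2E, so E′ = E + 2E = 3E = 252.
Each original face survives and each original vertex becomes one new face: F′ = F + V = 86.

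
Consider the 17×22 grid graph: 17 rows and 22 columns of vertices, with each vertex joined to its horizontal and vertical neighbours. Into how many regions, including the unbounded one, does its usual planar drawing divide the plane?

337

The grid has V = 17·22 = 374 vertices and E = 17·21 + 22·16 = 709 edges.
F = 2 − V + E = 2 − 374 + 709 = 337.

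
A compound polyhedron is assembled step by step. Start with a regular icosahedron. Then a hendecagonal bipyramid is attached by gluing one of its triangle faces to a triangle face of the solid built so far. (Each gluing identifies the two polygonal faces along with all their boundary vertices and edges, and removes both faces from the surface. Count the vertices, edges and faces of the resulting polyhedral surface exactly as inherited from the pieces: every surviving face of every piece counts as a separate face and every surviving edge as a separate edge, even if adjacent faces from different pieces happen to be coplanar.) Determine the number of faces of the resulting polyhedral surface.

40

A regular icosahedron: V=12, E=30, F=20.
Attach a hendecagonal bipyramid (V=13, E=33, F=22) along a 3-gon: merge 3 vertices and 3 edges, delete both glued faces → V=22, E=60, F=40.
Check: V − E + F = 22 − 60 + 40 = 2.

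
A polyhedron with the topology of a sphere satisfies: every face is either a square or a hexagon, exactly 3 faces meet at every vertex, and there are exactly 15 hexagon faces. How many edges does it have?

Let x be the number of squares; then F = 15 + x.
Edge–face incidences: 2E = 6·15 + 4·x = 90 + 4x.
Every vertex has degree 3, so 3V = 2E.
Euler: V − E + F = 2 ⇒ (2E)/3 − E + (15 + x) = 2.
Multiply by 6: 2·(2E) − 3·(2E) + 6·(15 + x) = 12, i.e. 90 + 6x − (90 + 4x) = 12.
Collecting terms: 2x = 12, so x = 6.
Then 2E = 90 + 4·6 = 114, so E = 57, V = 2E/3 = 38, F = 15 + 6 = 21.

57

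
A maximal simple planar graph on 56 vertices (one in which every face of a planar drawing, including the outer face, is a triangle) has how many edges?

In a plane triangulation 3F = 2E and V − E + F = 2, so E = 3V − 6 = 3·56 − 6 = 162.

162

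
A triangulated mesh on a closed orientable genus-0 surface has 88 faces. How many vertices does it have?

46

χ = 2 − 2·0 = 2, and every face is a triangle so 3F = 2E.
E = 3·88/2 = 132. Then V = 2 + E − F = 2 + 132 − 88 = 46.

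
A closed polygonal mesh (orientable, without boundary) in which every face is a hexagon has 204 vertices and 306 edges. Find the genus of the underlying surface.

Every face is a hexagon and each edge borders two faces, so 6F = 2·306, giving F = 102.
χ = V − E + F = 204 − 306 + 102 = 0.
For a closed orientable surface χ = 2 − 2g, so g = (2 − (0))/2 = 1.

1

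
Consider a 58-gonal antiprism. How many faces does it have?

An antiprism on an n-gon has two n-gon caps and 2n triangles: V = 2·58 = 116, E = 4·58 = 232, F = 2·58 + 2 = 118.

118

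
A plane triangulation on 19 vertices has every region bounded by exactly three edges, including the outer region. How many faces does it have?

In a plane triangulation 3F = 2E and V − E + F = 2, so F = 2V − 4 = 2·19 − 4 = 34.

34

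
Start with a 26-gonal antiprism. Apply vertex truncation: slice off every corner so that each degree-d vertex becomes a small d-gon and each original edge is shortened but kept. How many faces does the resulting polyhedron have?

The base solid has V = 52, E = 104, F = 54.
Truncation replaces each original edge-end by a new vertex, so V′ = 2E = 208.
Each original edge survives, and each old vertex of degree d contributes d new edges; summing degrees gives Σd = 2E, so E′ = E + 2E = 3E = 312.
Each original face survives and each original vertex becomes one new face: F′ = F + V = 106.

106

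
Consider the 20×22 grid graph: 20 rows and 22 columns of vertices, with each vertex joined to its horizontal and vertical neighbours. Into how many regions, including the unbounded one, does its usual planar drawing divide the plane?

400

The grid has V = 20·22 = 440 vertices and E = 20·21 + 22·19 = 838 edges.
F = 2 − V + E = 2 − 440 + 838 = 400.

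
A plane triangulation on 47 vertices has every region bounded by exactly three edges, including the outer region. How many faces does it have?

90

In a plane triangulation 3F = 2E and V − E + F = 2, so F = 2V − 4 = 2·47 − 4 = 90.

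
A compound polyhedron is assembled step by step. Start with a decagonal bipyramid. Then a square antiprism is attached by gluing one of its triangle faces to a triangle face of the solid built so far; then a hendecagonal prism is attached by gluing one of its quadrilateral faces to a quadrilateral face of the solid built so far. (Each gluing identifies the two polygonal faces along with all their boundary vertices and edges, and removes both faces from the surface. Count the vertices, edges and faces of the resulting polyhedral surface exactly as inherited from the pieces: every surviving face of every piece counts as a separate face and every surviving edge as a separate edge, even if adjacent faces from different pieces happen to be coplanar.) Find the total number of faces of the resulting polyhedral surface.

39

A decagonal bipyramid: V=12, E=30, F=20.
Attach a square antiprism (V=8, E=16, F=10) along a 3-gon: merge 3 vertices and 3 edges, delete both glued faces → V=17, E=43, F=28.
Attach a hendecagonal prism (V=22, E=33, F=13) along a 4-gon: merge 4 vertices and 4 edges, delete both glued faces → V=35, E=72, F=39.
Check: V − E + F = 35 − 72 + 39 = 2.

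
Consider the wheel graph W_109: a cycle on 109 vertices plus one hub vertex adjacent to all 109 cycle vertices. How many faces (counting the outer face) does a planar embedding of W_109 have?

110

W_109 has V = 109 + 1 = 110 vertices and E = 2·109 = 218 edges.
By Euler's formula F = 2 − V + E = 2 − 110 + 218 = 110.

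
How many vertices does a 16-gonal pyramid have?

A pyramid on an n-gon base has one n-gon and n triangles: V = 16 + 1 = 17, E = 2·16 = 32, F = 16 + 1 = 17.

17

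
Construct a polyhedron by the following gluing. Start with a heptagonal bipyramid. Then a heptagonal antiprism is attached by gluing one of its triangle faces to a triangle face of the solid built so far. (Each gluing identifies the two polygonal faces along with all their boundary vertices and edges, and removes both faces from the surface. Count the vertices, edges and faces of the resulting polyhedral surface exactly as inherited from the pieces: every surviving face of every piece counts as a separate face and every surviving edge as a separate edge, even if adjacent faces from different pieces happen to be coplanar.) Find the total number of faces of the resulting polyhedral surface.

A heptagonal bipyramid: V=9, E=21, F=14.
Attach a heptagonal antiprism (V=14, E=28, F=16) along a 3-gon: merge 3 vertices and 3 edges, delete both glued faces → V=20, E=46, F=28.
Check: V − E + F = 20 − 46 + 28 = 2.

28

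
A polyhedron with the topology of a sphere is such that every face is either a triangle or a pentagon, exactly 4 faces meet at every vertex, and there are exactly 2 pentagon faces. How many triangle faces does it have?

Let x be the number of triangles; then F = 2 + x.
Edge–face incidences: 2E = 5·2 + 3·x = 10 + 3x.
Every vertex has degree 4, so 4V = 2E.
Euler: V − E + F = 2 ⇒ (2E)/4 − E + (2 + x) = 2.
Multiply by 8: 2·(2E) − 4·(2E) + 8·(2 + x) = 16, i.e. 16 + 8x − 2·(10 + 3x) = 16.
Collecting terms: 2x − 4 = 16, so 2x = 20, so x = 10.
Then 2E = 10 + 3·10 = 40, so E = 20, V = 2E/4 = 10, F = 2 + 10 = 12.

10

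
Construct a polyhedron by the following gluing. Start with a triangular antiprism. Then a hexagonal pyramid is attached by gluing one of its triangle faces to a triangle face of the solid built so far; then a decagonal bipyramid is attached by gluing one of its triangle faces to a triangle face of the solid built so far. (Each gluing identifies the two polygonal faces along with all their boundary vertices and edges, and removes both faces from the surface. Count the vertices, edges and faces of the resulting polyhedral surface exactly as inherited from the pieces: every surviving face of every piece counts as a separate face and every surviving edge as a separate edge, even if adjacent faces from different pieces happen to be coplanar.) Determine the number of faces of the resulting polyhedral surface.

31

A triangular antiprism: V=6, E=12, F=8.
Attach a hexagonal pyramid (V=7, E=12, F=7) along a 3-gon: merge 3 vertices and 3 edges, delete both glued faces → V=10, E=21, F=13.
Attach a decagonal bipyramid (V=12, E=30, F=20) along a 3-gon: merge 3 vertices and 3 edges, delete both glued faces → V=19, E=48, F=31.
Check: V − E + F = 19 − 48 + 31 = 2.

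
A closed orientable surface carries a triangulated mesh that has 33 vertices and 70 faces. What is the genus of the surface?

Every face is a triangle, so 2E = 3·70 = 210, giving E = 105.
χ = V − E + F = 33 − 105 + 70 = -2.
For a closed orientable surface χ = 2 − 2g, so g = (2 − (-2))/2 = 2.

2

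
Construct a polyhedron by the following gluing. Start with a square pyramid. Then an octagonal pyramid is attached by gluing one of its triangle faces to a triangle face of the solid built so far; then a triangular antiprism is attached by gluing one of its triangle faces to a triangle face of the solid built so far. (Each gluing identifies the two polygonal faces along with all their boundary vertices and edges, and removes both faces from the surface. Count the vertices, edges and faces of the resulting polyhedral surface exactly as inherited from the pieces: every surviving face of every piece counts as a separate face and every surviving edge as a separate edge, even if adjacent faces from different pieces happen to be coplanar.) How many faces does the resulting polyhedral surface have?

A square pyramid: V=5, E=8, F=5.
Attach an octagonal pyramid (V=9, E=16, F=9) along a 3-gon: merge 3 vertices and 3 edges, delete both glued faces → V=11, E=21, F=12.
Attach a triangular antiprism (V=6, E=12, F=8) along a 3-gon: merge 3 vertices and 3 edges, delete both glued faces → V=14, E=30, F=18.
Check: V − E + F = 14 − 30 + 18 = 2.

18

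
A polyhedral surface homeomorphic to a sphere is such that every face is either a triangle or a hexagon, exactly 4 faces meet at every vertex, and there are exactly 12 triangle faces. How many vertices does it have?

Let x be the number of hexagons; then F = 12 + x.
Edge–face incidences: 2E = 3·12 + 6·x = 36 + 6x.
Every vertex has degree 4, so 4V = 2E.
Euler: V − E + F = 2 ⇒ (2E)/4 − E + (12 + x) = 2.
Multiply by 8: 2·(2E) − 4·(2E) + 8·(12 + x) = 16, i.e. 96 + 8x − 2·(36 + 6x) = 16.
Collecting terms: −4x + 24 = 16, so −4x = −8, so x = 2.
Then 2E = 36 + 6·2 = 48, so E = 24, V = 2E/4 = 12, F = 12 + 2 = 14.

12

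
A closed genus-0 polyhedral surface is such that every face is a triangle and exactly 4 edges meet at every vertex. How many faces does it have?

Each face has 3 edges and each edge borders two faces, so 2E = 3F.
Each vertex has degree 4, so 4V = 2E and hence V = 3F/4.
Euler: V − E + F = 2 ⇒ (3F/4) − (3F/2) + F = 2.
Multiply by 8: (6 − 12 + 8)F = 16, i.e. 2F = 16.
So F = 8, E = 3·8/2 = 12, V = 3·8/4 = 6.

8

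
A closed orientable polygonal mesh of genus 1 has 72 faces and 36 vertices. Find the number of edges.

108

For a closed orientable surface of genus 1, χ = 2 − 2·1 = 0.
E = V + F − (0) = 36 + 72 − (0) = 108.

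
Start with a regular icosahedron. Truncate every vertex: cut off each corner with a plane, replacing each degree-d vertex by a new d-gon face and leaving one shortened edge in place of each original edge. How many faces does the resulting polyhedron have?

32

The base solid has V = 12, E = 30, F = 20.
Truncation replaces each original edge-end by a new vertex, so V′ = 2E = 60.
Each original edge survives, and each old vertex of degree d contributes d new edges; summing degrees gives Σd = 2E, so E′ = E + 2E = 3E = 90.
Each original face survives and each original vertex becomes one new face: F′ = F + V = 32.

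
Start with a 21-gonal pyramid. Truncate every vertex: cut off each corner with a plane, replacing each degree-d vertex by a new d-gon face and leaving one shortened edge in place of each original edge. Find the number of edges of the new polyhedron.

126

The base solid has V = 22, E = 42, F = 22.
Truncation replaces each original edge-end by a new vertex, so V′ = 2E = 84.
Each original edge survives, and each old vertex of degree d contributes d new edges; summing degrees gives Σd = 2E, so E′ = E + 2E = 3E = 126.
Each original face survives and each original vertex becomes one new face: F′ = F + V = 44.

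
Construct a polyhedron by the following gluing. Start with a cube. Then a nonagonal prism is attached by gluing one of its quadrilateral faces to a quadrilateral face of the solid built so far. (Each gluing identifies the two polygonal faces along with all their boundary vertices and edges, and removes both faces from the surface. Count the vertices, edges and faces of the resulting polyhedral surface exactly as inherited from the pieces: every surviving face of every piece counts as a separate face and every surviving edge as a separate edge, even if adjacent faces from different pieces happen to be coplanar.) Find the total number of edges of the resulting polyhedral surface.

A cube: V=8, E=12, F=6.
Attach a nonagonal prism (V=18, E=27, F=11) along a 4-gon: merge 4 vertices and 4 edges, delete both glued faces → V=22, E=35, F=15.
Check: V − E + F = 22 − 35 + 15 = 2.

35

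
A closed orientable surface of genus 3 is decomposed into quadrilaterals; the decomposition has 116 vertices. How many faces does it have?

120

χ = 2 − 2·3 = -4, and every face is a square so 4F = 2E.
V − E + F = -4 with E = 4F/2 gives 116 − (4/2 − 1)·F = -4, so F = 120 and E = 240.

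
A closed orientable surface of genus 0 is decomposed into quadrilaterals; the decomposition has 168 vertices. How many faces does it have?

166

χ = 2 − 2·0 = 2, and every face is a square so 4F = 2E.
V − E + F = 2 with E = 4F/2 gives 168 − (4/2 − 1)·F = 2, so F = 166 and E = 332.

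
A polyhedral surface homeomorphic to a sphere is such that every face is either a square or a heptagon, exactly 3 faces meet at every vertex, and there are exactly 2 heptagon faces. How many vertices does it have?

14

Let x be the number of squares; then F = 2 + x.
Edge–face incidences: 2E = 7·2 + 4·x = 14 + 4x.
Every vertex has degree 3, so 3V = 2E.
Euler: V − E + F = 2 ⇒ (2E)/3 − E + (2 + x) = 2.
Multiply by 6: 2·(2E) − 3·(2E) + 6·(2 + x) = 12, i.e. 12 + 6x − (14 + 4x) = 12.
Collecting terms: 2x − 2 = 12, so 2x = 14, so x = 7.
Then 2E = 14 + 4·7 = 42, so E = 21, V = 2E/3 = 14, F = 2 + 7 = 9.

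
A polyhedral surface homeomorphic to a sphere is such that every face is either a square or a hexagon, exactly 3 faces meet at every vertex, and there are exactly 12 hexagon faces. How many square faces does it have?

6

Let x be the number of squares; then F = 12 + x.
Edge–face incidences: 2E = 6·12 + 4·x = 72 + 4x.
Every vertex has degree 3, so 3V = 2E.
Euler: V − E + F = 2 ⇒ (2E)/3 − E + (12 + x) = 2.
Multiply by 6: 2·(2E) − 3·(2E) + 6·(12 + x) = 12, i.e. 72 + 6x − (72 + 4x) = 12.
Collecting terms: 2x = 12, so x = 6.
Then 2E = 72 + 4·6 = 96, so E = 48, V = 2E/3 = 32, F = 12 + 6 = 18.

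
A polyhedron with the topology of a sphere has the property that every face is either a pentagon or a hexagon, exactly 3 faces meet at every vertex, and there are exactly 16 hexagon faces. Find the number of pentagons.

12

Let x be the number of pentagons; then F = 16 + x.
Edge–face incidences: 2E = 6·16 + 5·x = 96 + 5x.
Every vertex has degree 3, so 3V = 2E.
Euler: V − E + F = 2 ⇒ (2E)/3 − E + (16 + x) = 2.
Multiply by 6: 2·(2E) − 3·(2E) + 6·(16 + x) = 12, i.e. 96 + 6x − (96 + 5x) = 12.
Collecting terms: x = 12.
Then 2E = 96 + 5·12 = 156, so E = 78, V = 2E/3 = 52, F = 16 + 12 = 28.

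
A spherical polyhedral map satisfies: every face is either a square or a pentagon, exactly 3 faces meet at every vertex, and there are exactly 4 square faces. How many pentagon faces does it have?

4

Let x be the number of pentagons; then F = 4 + x.
Edge–face incidences: 2E = 4·4 + 5·x = 16 + 5x.
Every vertex has degree 3, so 3V = 2E.
Euler: V − E + F = 2 ⇒ (2E)/3 − E + (4 + x) = 2.
Multiply by 6: 2·(2E) − 3·(2E) + 6·(4 + x) = 12, i.e. 24 + 6x − (16 + 5x) = 12.
Collecting terms: x + 8 = 12, so x = 4.
Then 2E = 16 + 5·4 = 36, so E = 18, V = 2E/3 = 12, F = 4 + 4 = 8.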